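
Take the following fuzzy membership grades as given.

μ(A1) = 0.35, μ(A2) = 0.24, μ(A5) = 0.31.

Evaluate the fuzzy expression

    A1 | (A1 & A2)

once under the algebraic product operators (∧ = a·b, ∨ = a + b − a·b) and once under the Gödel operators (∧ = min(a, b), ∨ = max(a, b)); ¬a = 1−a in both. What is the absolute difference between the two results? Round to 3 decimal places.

Under algebraic product:
  A1 & A2 = a·b on (0.3500, 0.2400) = 0.0840
  A1 | (A1 & A2) = a + b − a·b on (0.3500, 0.0840) = 0.4046
  → value = 0.4046
Under Gödel:
  A1 & A2 = min(a, b) on (0.35, 0.24) = 0.24
  A1 | (A1 & A2) = max(a, b) on (0.35, 0.24) = 0.35
  → value = 0.3500
|0.4046 − 0.3500| = 0.055

0.055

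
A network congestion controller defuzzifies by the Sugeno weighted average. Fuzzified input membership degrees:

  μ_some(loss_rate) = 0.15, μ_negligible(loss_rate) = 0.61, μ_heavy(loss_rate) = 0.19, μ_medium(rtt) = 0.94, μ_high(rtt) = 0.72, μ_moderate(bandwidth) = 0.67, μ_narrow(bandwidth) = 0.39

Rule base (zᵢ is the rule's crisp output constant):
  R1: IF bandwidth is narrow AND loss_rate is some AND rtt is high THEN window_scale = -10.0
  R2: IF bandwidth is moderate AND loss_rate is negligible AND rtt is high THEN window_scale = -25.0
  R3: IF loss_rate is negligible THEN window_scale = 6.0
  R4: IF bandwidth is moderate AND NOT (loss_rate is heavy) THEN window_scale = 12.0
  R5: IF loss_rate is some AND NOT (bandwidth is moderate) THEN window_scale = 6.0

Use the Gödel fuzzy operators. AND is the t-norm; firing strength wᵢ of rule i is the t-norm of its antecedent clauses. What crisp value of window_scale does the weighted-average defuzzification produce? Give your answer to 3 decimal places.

R1 (z=-10.0): narrow=0.39, some=0.15, high=0.72; AND[min(a, b)] → w = 0.15
R2 (z=-25.0): moderate=0.67, negligible=0.61, high=0.72; AND[min(a, b)] → w = 0.61
R3 (z=6.0): negligible=0.61 → w = 0.61
R4 (z=12.0): moderate=0.67, ¬heavy=1−0.19=0.81; AND[min(a, b)] → w = 0.67
R5 (z=6.0): some=0.15, ¬moderate=1−0.67=0.33; AND[min(a, b)] → w = 0.15
Weighted average = (0.15·-10.0 + 0.61·-25.0 + 0.61·6.0 + 0.67·12.0 + 0.15·6.0) / (0.15 + 0.61 + 0.61 + 0.67 + 0.15)
  = -4.1500 / 2.1900 = -1.895

-1.895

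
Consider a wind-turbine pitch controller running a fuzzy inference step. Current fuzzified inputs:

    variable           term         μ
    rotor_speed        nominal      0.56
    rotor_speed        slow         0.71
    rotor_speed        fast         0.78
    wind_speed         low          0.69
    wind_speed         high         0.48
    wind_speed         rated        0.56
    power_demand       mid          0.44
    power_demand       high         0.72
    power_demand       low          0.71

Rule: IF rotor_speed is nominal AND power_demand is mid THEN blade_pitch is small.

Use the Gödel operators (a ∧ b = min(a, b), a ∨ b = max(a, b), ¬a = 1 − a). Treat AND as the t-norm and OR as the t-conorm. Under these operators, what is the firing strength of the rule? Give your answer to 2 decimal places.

0.44

firing strength: nominal=0.56, mid=0.44; AND[min(a, b)] → w = 0.44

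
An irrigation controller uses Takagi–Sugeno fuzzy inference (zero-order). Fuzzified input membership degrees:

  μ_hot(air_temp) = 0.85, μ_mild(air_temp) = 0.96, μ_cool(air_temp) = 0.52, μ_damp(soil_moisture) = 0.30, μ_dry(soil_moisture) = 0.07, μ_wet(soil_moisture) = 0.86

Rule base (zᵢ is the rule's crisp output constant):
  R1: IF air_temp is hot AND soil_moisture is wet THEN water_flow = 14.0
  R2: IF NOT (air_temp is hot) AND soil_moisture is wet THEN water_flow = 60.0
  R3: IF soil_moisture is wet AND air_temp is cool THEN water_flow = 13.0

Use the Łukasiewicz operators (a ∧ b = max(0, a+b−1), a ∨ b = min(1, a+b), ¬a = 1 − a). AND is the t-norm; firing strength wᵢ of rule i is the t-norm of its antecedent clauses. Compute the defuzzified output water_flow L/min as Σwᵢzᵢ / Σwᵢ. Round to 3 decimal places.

14.073

R1 (z=14.0): hot=0.85, wet=0.86; AND[max(0, a+b−1)] → w = 0.71
R2 (z=60.0): ¬hot=1−0.85=0.15, wet=0.86; AND[max(0, a+b−1)] → w = 0.01
R3 (z=13.0): wet=0.86, cool=0.52; AND[max(0, a+b−1)] → w = 0.38
Weighted average = (0.71·14.0 + 0.01·60.0 + 0.38·13.0) / (0.71 + 0.01 + 0.38)
  = 15.4800 / 1.1000 = 14.073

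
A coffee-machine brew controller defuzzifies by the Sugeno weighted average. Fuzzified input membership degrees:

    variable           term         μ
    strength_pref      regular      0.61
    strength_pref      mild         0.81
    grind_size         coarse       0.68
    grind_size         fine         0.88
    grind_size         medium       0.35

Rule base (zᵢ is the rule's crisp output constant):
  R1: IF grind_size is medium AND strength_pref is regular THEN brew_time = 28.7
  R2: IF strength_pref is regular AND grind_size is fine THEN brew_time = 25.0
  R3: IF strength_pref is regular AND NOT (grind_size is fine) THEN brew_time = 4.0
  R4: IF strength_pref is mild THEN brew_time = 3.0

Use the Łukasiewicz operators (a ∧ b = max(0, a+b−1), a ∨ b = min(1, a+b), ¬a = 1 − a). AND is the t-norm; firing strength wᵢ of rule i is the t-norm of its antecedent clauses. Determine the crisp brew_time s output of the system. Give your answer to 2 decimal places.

R1 (z=28.7): medium=0.35, regular=0.61; AND[max(0, a+b−1)] → w = 0.00
R2 (z=25.0): regular=0.61, fine=0.88; AND[max(0, a+b−1)] → w = 0.49
R3 (z=4.0): regular=0.61, ¬fine=1−0.88=0.12; AND[max(0, a+b−1)] → w = 0.00
R4 (z=3.0): mild=0.81 → w = 0.81
Weighted average = (0.00·28.7 + 0.49·25.0 + 0.00·4.0 + 0.81·3.0) / (0.00 + 0.49 + 0.00 + 0.81)
  = 14.6800 / 1.3000 = 11.29

11.29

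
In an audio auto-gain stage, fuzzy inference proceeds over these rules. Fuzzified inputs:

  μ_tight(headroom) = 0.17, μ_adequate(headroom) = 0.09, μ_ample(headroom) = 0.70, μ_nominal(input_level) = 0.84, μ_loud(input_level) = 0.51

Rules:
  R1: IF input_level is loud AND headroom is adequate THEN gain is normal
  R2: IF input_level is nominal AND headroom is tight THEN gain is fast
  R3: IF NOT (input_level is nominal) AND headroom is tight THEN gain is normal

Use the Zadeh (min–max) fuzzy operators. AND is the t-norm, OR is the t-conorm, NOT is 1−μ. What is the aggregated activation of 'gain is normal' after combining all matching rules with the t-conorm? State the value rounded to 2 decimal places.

R1: loud=0.51, adequate=0.09; AND[min(a, b)] → w = 0.09
R2: nominal=0.84, tight=0.17; AND[min(a, b)] → w = 0.17
R3: ¬nominal=1−0.84=0.16, tight=0.17; AND[min(a, b)] → w = 0.16
Rules with consequent 'normal': {R1, R3} → strengths 0.09, 0.16
Aggregate via t-conorm [max(a, b)]: 0.16

0.16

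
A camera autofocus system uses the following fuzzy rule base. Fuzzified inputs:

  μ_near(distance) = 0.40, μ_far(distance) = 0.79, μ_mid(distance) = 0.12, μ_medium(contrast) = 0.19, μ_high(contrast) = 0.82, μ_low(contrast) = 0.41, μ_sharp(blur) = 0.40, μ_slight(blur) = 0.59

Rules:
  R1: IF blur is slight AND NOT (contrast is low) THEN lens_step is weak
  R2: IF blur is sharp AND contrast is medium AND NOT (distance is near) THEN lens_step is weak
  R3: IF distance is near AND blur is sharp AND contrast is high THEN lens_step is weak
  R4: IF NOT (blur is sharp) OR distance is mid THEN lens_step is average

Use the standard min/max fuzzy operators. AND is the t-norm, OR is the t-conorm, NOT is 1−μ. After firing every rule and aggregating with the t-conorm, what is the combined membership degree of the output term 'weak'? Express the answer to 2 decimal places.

R1: slight=0.59, ¬low=1−0.41=0.59; AND[min(a, b)] → w = 0.59
R2: sharp=0.40, medium=0.19, ¬near=1−0.40=0.60; AND[min(a, b)] → w = 0.19
R3: near=0.40, sharp=0.40, high=0.82; AND[min(a, b)] → w = 0.40
R4: ¬sharp=1−0.40=0.60, mid=0.12; OR[max(a, b)] → w = 0.60
Rules with consequent 'weak': {R1, R2, R3} → strengths 0.59, 0.19, 0.40
Aggregate via t-conorm [max(a, b)]: 0.59

0.59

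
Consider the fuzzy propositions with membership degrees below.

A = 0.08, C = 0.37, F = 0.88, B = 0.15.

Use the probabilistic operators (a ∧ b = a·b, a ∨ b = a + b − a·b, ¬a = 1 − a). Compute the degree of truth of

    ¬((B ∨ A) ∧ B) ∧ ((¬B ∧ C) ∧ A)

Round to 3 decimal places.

B ∨ A = a + b − a·b on (0.1500, 0.0800) = 0.2180
(B ∨ A) ∧ B = a·b on (0.2180, 0.1500) = 0.0327
¬((B ∨ A) ∧ B) = 1 − 0.0327 = 0.9673
¬B = 1 − 0.1500 = 0.8500
¬B ∧ C = a·b on (0.8500, 0.3700) = 0.3145
(¬B ∧ C) ∧ A = a·b on (0.3145, 0.0800) = 0.0252
¬((B ∨ A) ∧ B) ∧ ((¬B ∧ C) ∧ A) = a·b on (0.9673, 0.0252) = 0.0243

0.024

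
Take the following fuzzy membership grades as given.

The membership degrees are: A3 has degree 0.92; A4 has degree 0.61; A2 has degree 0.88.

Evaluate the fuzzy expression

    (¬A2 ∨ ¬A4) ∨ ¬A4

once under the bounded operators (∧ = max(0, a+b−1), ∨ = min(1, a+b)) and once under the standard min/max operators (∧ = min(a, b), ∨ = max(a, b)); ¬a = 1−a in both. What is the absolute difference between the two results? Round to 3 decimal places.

0.510

Under bounded:
  ¬A2 = 1 − 0.88 = 0.12
  ¬A4 = 1 − 0.61 = 0.39
  ¬A2 ∨ ¬A4 = min(1, a+b) on (0.12, 0.39) = 0.51
  ¬A4 = 1 − 0.61 = 0.39
  (¬A2 ∨ ¬A4) ∨ ¬A4 = min(1, a+b) on (0.51, 0.39) = 0.90
  → value = 0.9000
Under standard min/max:
  ¬A2 = 1 − 0.88 = 0.12
  ¬A4 = 1 − 0.61 = 0.39
  ¬A2 ∨ ¬A4 = max(a, b) on (0.12, 0.39) = 0.39
  ¬A4 = 1 − 0.61 = 0.39
  (¬A2 ∨ ¬A4) ∨ ¬A4 = max(a, b) on (0.39, 0.39) = 0.39
  → value = 0.3900
|0.9000 − 0.3900| = 0.510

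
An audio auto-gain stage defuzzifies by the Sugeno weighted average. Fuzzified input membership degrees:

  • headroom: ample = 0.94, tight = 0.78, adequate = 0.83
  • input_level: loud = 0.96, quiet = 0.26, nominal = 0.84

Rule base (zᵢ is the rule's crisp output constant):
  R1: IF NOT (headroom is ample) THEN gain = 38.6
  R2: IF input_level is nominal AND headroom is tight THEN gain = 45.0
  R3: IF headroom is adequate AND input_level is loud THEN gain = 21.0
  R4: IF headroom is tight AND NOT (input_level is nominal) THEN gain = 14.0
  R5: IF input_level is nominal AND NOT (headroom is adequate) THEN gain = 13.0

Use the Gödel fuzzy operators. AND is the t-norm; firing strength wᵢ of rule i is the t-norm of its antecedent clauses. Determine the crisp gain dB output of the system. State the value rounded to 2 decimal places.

R1 (z=38.6): ¬ample=1−0.94=0.06 → w = 0.06
R2 (z=45.0): nominal=0.84, tight=0.78; AND[min(a, b)] → w = 0.78
R3 (z=21.0): adequate=0.83, loud=0.96; AND[min(a, b)] → w = 0.83
R4 (z=14.0): tight=0.78, ¬nominal=1−0.84=0.16; AND[min(a, b)] → w = 0.16
R5 (z=13.0): nominal=0.84, ¬adequate=1−0.83=0.17; AND[min(a, b)] → w = 0.17
Weighted average = (0.06·38.6 + 0.78·45.0 + 0.83·21.0 + 0.16·14.0 + 0.17·13.0) / (0.06 + 0.78 + 0.83 + 0.16 + 0.17)
  = 59.2960 / 2.0000 = 29.65

29.65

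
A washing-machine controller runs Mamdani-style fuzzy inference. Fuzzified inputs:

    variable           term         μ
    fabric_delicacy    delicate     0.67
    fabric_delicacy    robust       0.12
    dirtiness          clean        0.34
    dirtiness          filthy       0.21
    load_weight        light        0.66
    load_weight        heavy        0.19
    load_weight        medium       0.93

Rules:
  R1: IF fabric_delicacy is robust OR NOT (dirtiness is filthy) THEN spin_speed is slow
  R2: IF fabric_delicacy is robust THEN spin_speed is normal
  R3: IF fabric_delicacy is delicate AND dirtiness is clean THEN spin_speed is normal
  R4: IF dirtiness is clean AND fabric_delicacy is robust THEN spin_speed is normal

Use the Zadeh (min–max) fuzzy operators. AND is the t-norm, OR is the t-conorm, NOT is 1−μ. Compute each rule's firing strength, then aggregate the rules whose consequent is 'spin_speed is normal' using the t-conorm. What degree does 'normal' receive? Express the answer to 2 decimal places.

R1: robust=0.12, ¬filthy=1−0.21=0.79; OR[max(a, b)] → w = 0.79
R2: robust=0.12 → w = 0.12
R3: delicate=0.67, clean=0.34; AND[min(a, b)] → w = 0.34
R4: clean=0.34, robust=0.12; AND[min(a, b)] → w = 0.12
Rules with consequent 'normal': {R2, R3, R4} → strengths 0.12, 0.34, 0.12
Aggregate via t-conorm [max(a, b)]: 0.34

0.34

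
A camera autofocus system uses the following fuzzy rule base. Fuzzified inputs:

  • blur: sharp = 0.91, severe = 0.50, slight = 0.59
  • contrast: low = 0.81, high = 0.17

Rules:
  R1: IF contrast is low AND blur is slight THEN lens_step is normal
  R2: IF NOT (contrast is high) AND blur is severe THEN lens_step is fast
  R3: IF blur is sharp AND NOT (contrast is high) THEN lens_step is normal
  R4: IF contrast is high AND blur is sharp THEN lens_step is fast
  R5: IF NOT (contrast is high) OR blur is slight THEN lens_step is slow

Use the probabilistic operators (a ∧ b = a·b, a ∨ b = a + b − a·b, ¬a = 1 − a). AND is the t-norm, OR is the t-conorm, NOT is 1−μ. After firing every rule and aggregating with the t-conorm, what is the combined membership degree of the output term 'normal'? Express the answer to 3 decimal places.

0.872

R1: low=0.81, slight=0.59; AND[a·b] → w = 0.4779
R2: ¬high=1−0.17=0.83, severe=0.50; AND[a·b] → w = 0.4150
R3: sharp=0.91, ¬high=1−0.17=0.83; AND[a·b] → w = 0.7553
R4: high=0.17, sharp=0.91; AND[a·b] → w = 0.1547
R5: ¬high=1−0.17=0.83, slight=0.59; OR[a + b − a·b] → w = 0.9303
Rules with consequent 'normal': {R1, R3} → strengths 0.4779, 0.7553
Aggregate via t-conorm [a + b − a·b]: 0.8722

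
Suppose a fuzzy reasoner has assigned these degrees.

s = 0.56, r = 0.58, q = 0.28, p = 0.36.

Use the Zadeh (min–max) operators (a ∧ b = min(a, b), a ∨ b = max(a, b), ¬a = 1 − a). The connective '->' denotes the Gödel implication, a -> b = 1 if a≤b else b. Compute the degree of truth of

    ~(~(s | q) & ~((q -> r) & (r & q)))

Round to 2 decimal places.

0.56

s | q = max(a, b) on (0.56, 0.28) = 0.56
~(s | q) = 1 − 0.56 = 0.44
q -> r  [Gödel: 1 if a≤b else b] with a=0.28, b=0.58 → 1.00
r & q = min(a, b) on (0.58, 0.28) = 0.28
(q -> r) & (r & q) = min(a, b) on (1.00, 0.28) = 0.28
~((q -> r) & (r & q)) = 1 − 0.28 = 0.72
~(s | q) & ~((q -> r) & (r & q)) = min(a, b) on (0.44, 0.72) = 0.44
~(~(s | q) & ~((q -> r) & (r & q))) = 1 − 0.44 = 0.56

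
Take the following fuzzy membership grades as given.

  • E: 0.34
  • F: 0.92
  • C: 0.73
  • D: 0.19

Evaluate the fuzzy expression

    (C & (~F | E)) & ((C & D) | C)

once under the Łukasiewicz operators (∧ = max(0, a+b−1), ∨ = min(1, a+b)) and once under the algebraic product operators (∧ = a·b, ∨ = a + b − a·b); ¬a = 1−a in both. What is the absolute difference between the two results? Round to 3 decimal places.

0.220

Under Łukasiewicz:
  ~F = 1 − 0.92 = 0.08
  ~F | E = min(1, a+b) on (0.08, 0.34) = 0.42
  C & (~F | E) = max(0, a+b−1) on (0.73, 0.42) = 0.15
  C & D = max(0, a+b−1) on (0.73, 0.19) = 0.00
  (C & D) | C = min(1, a+b) on (0.00, 0.73) = 0.73
  (C & (~F | E)) & ((C & D) | C) = max(0, a+b−1) on (0.15, 0.73) = 0.00
  → value = 0.0000
Under algebraic product:
  ~F = 1 − 0.9200 = 0.0800
  ~F | E = a + b − a·b on (0.0800, 0.3400) = 0.3928
  C & (~F | E) = a·b on (0.7300, 0.3928) = 0.2867
  C & D = a·b on (0.7300, 0.1900) = 0.1387
  (C & D) | C = a + b − a·b on (0.1387, 0.7300) = 0.7674
  (C & (~F | E)) & ((C & D) | C) = a·b on (0.2867, 0.7674) = 0.2201
  → value = 0.2201
|0.0000 − 0.2201| = 0.220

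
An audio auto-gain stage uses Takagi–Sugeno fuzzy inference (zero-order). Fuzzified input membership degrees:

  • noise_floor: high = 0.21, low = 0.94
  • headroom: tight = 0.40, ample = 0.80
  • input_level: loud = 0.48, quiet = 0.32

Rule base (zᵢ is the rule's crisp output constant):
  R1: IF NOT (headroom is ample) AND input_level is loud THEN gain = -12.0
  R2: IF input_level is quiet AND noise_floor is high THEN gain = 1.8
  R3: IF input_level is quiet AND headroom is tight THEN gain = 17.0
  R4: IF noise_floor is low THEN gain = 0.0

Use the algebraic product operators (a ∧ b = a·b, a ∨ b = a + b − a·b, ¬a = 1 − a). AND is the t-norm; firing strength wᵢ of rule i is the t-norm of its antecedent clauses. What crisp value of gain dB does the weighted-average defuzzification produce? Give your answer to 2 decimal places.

R1 (z=-12.0): ¬ample=1−0.80=0.20, loud=0.48; AND[a·b] → w = 0.0960
R2 (z=1.8): quiet=0.32, high=0.21; AND[a·b] → w = 0.0672
R3 (z=17.0): quiet=0.32, tight=0.40; AND[a·b] → w = 0.1280
R4 (z=0.0): low=0.94 → w = 0.9400
Weighted average = (0.0960·-12.0 + 0.0672·1.8 + 0.1280·17.0 + 0.9400·0.0) / (0.0960 + 0.0672 + 0.1280 + 0.9400)
  = 1.1450 / 1.2312 = 0.93

0.93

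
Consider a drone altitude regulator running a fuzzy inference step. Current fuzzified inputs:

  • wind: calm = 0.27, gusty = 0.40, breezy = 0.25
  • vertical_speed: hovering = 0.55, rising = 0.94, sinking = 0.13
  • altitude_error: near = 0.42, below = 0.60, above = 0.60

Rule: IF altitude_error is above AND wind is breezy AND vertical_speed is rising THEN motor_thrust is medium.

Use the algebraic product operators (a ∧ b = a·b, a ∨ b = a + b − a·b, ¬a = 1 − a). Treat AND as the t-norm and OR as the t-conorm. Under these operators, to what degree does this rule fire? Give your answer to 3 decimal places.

0.141

firing strength: above=0.60, breezy=0.25, rising=0.94; AND[a·b] → w = 0.1410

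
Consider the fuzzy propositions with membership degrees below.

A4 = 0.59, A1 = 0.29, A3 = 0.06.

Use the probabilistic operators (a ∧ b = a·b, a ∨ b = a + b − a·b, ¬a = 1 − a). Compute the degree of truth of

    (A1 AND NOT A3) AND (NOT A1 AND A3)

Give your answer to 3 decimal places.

NOT A3 = 1 − 0.0600 = 0.9400
A1 AND NOT A3 = a·b on (0.2900, 0.9400) = 0.2726
NOT A1 = 1 − 0.2900 = 0.7100
NOT A1 AND A3 = a·b on (0.7100, 0.0600) = 0.0426
(A1 AND NOT A3) AND (NOT A1 AND A3) = a·b on (0.2726, 0.0426) = 0.0116

0.012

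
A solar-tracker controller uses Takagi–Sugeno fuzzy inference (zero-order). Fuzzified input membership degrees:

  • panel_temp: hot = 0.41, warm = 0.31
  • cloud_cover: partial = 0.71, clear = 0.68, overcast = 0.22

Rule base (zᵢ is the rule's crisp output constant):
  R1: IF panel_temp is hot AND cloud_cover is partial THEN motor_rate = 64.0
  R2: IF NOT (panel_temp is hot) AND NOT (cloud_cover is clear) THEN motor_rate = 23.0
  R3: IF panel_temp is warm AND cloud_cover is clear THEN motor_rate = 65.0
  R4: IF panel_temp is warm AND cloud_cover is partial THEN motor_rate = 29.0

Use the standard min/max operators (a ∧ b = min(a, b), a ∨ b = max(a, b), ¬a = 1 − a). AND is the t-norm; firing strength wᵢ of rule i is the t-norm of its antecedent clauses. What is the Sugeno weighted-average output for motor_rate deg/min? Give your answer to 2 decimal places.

46.47

R1 (z=64.0): hot=0.41, partial=0.71; AND[min(a, b)] → w = 0.41
R2 (z=23.0): ¬hot=1−0.41=0.59, ¬clear=1−0.68=0.32; AND[min(a, b)] → w = 0.32
R3 (z=65.0): warm=0.31, clear=0.68; AND[min(a, b)] → w = 0.31
R4 (z=29.0): warm=0.31, partial=0.71; AND[min(a, b)] → w = 0.31
Weighted average = (0.41·64.0 + 0.32·23.0 + 0.31·65.0 + 0.31·29.0) / (0.41 + 0.32 + 0.31 + 0.31)
  = 62.7400 / 1.3500 = 46.47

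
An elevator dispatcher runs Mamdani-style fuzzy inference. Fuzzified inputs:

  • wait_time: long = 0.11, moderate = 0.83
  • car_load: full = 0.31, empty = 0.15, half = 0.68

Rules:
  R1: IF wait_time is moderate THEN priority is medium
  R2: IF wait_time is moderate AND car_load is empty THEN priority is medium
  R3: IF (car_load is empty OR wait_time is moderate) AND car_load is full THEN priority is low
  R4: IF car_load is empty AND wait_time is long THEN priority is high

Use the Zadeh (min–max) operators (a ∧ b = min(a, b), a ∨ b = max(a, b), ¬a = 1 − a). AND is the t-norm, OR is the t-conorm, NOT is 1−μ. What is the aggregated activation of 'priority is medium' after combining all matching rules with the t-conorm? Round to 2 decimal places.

R1: moderate=0.83 → w = 0.83
R2: moderate=0.83, empty=0.15; AND[min(a, b)] → w = 0.15
R3: (empty=0.15 OR moderate=0.83) = 0.83; AND[min(a, b)] with full=0.31 → w = 0.31
R4: empty=0.15, long=0.11; AND[min(a, b)] → w = 0.11
Rules with consequent 'medium': {R1, R2} → strengths 0.83, 0.15
Aggregate via t-conorm [max(a, b)]: 0.83

0.83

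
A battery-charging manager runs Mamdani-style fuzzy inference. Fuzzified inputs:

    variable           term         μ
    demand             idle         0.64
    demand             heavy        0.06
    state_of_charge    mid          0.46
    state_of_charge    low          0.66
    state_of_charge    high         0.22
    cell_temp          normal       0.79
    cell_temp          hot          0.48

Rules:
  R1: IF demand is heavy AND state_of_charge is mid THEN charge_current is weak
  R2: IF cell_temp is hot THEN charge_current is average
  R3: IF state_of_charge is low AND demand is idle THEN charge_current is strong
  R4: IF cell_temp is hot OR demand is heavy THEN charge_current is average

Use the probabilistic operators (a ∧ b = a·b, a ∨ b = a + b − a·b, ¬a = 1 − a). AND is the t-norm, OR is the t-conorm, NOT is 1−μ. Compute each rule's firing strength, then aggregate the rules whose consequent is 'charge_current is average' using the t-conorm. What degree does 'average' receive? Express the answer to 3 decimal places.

0.746

R1: heavy=0.06, mid=0.46; AND[a·b] → w = 0.0276
R2: hot=0.48 → w = 0.4800
R3: low=0.66, idle=0.64; AND[a·b] → w = 0.4224
R4: hot=0.48, heavy=0.06; OR[a + b − a·b] → w = 0.5112
Rules with consequent 'average': {R2, R4} → strengths 0.4800, 0.5112
Aggregate via t-conorm [a + b − a·b]: 0.7458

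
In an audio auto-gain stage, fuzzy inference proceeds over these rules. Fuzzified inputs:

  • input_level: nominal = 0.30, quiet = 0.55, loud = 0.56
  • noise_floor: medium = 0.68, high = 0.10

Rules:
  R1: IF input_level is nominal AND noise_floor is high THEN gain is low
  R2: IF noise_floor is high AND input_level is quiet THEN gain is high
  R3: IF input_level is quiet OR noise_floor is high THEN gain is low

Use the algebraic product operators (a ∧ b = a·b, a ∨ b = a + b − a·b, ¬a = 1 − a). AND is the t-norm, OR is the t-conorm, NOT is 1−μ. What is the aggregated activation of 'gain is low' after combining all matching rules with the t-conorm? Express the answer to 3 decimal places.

R1: nominal=0.30, high=0.10; AND[a·b] → w = 0.0300
R2: high=0.10, quiet=0.55; AND[a·b] → w = 0.0550
R3: quiet=0.55, high=0.10; OR[a + b − a·b] → w = 0.5950
Rules with consequent 'low': {R1, R3} → strengths 0.0300, 0.5950
Aggregate via t-conorm [a + b − a·b]: 0.6071

0.607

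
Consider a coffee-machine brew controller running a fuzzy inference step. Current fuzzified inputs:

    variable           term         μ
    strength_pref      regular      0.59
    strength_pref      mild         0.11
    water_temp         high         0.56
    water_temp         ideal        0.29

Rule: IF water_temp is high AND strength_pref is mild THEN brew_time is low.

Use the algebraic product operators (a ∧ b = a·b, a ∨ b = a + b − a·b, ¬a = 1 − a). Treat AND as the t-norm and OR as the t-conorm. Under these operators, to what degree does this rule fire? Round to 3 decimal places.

0.062

firing strength: high=0.56, mild=0.11; AND[a·b] → w = 0.0616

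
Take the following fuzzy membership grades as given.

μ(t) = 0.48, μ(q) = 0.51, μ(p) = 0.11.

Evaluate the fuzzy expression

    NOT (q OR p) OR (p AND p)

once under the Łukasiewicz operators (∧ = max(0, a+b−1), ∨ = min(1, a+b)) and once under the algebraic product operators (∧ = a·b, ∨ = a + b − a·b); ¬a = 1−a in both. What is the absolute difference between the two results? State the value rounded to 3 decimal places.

0.063

Under Łukasiewicz:
  q OR p = min(1, a+b) on (0.51, 0.11) = 0.62
  NOT (q OR p) = 1 − 0.62 = 0.38
  p AND p = max(0, a+b−1) on (0.11, 0.11) = 0.00
  NOT (q OR p) OR (p AND p) = min(1, a+b) on (0.38, 0.00) = 0.38
  → value = 0.3800
Under algebraic product:
  q OR p = a + b − a·b on (0.5100, 0.1100) = 0.5639
  NOT (q OR p) = 1 − 0.5639 = 0.4361
  p AND p = a·b on (0.1100, 0.1100) = 0.0121
  NOT (q OR p) OR (p AND p) = a + b − a·b on (0.4361, 0.0121) = 0.4429
  → value = 0.4429
|0.3800 − 0.4429| = 0.063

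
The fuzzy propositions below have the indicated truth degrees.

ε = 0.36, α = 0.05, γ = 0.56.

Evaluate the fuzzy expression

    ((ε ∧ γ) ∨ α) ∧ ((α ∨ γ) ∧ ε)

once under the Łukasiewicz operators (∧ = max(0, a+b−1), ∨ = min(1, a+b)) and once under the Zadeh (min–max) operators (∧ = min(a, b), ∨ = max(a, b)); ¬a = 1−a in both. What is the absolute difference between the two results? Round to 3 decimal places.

0.360

Under Łukasiewicz:
  ε ∧ γ = max(0, a+b−1) on (0.36, 0.56) = 0.00
  (ε ∧ γ) ∨ α = min(1, a+b) on (0.00, 0.05) = 0.05
  α ∨ γ = min(1, a+b) on (0.05, 0.56) = 0.61
  (α ∨ γ) ∧ ε = max(0, a+b−1) on (0.61, 0.36) = 0.00
  ((ε ∧ γ) ∨ α) ∧ ((α ∨ γ) ∧ ε) = max(0, a+b−1) on (0.05, 0.00) = 0.00
  → value = 0.0000
Under Zadeh (min–max):
  ε ∧ γ = min(a, b) on (0.36, 0.56) = 0.36
  (ε ∧ γ) ∨ α = max(a, b) on (0.36, 0.05) = 0.36
  α ∨ γ = max(a, b) on (0.05, 0.56) = 0.56
  (α ∨ γ) ∧ ε = min(a, b) on (0.56, 0.36) = 0.36
  ((ε ∧ γ) ∨ α) ∧ ((α ∨ γ) ∧ ε) = min(a, b) on (0.36, 0.36) = 0.36
  → value = 0.3600
|0.0000 − 0.3600| = 0.360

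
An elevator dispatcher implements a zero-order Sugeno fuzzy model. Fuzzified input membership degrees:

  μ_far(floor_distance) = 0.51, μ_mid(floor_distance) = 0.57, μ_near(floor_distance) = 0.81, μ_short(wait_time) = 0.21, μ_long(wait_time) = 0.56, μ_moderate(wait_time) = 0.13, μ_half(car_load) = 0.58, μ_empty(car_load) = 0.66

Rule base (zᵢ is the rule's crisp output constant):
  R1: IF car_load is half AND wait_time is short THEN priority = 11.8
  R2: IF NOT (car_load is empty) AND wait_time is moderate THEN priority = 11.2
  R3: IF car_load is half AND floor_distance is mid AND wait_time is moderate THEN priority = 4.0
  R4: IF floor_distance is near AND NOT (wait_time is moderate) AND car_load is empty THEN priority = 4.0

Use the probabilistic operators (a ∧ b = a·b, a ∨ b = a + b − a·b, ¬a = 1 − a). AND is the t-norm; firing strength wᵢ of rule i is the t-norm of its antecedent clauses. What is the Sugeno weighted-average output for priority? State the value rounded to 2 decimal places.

5.88

R1 (z=11.8): half=0.58, short=0.21; AND[a·b] → w = 0.1218
R2 (z=11.2): ¬empty=1−0.66=0.34, moderate=0.13; AND[a·b] → w = 0.0442
R3 (z=4.0): half=0.58, mid=0.57, moderate=0.13; AND[a·b] → w = 0.0430
R4 (z=4.0): near=0.81, ¬moderate=1−0.13=0.87, empty=0.66; AND[a·b] → w = 0.4651
Weighted average = (0.1218·11.8 + 0.0442·11.2 + 0.0430·4.0 + 0.4651·4.0) / (0.1218 + 0.0442 + 0.0430 + 0.4651)
  = 3.9646 / 0.6741 = 5.88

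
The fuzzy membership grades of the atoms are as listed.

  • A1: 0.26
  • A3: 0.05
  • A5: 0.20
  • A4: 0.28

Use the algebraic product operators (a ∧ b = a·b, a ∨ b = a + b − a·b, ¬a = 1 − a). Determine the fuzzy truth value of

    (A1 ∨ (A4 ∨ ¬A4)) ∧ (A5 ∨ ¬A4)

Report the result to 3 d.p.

0.660

¬A4 = 1 − 0.2800 = 0.7200
A4 ∨ ¬A4 = a + b − a·b on (0.2800, 0.7200) = 0.7984
A1 ∨ (A4 ∨ ¬A4) = a + b − a·b on (0.2600, 0.7984) = 0.8508
¬A4 = 1 − 0.2800 = 0.7200
A5 ∨ ¬A4 = a + b − a·b on (0.2000, 0.7200) = 0.7760
(A1 ∨ (A4 ∨ ¬A4)) ∧ (A5 ∨ ¬A4) = a·b on (0.8508, 0.7760) = 0.6602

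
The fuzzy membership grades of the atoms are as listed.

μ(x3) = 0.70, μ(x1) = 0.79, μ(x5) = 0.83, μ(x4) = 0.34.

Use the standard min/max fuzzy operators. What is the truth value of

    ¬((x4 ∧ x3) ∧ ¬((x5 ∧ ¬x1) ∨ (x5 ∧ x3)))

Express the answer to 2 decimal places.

0.70

x4 ∧ x3 = min(a, b) on (0.34, 0.70) = 0.34
¬x1 = 1 − 0.79 = 0.21
x5 ∧ ¬x1 = min(a, b) on (0.83, 0.21) = 0.21
x5 ∧ x3 = min(a, b) on (0.83, 0.70) = 0.70
(x5 ∧ ¬x1) ∨ (x5 ∧ x3) = max(a, b) on (0.21, 0.70) = 0.70
¬((x5 ∧ ¬x1) ∨ (x5 ∧ x3)) = 1 − 0.70 = 0.30
(x4 ∧ x3) ∧ ¬((x5 ∧ ¬x1) ∨ (x5 ∧ x3)) = min(a, b) on (0.34, 0.30) = 0.30
¬((x4 ∧ x3) ∧ ¬((x5 ∧ ¬x1) ∨ (x5 ∧ x3))) = 1 − 0.30 = 0.70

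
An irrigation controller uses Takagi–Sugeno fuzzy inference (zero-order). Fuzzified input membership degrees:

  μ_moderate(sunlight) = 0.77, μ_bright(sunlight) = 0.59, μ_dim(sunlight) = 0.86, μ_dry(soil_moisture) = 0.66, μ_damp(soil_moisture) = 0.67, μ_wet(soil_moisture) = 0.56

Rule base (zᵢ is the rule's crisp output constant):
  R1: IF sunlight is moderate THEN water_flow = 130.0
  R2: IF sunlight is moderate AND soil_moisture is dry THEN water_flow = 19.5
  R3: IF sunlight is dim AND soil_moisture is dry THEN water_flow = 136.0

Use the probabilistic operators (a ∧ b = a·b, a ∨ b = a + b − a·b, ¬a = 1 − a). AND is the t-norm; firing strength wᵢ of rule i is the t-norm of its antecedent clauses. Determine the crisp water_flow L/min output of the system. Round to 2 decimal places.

R1 (z=130.0): moderate=0.77 → w = 0.7700
R2 (z=19.5): moderate=0.77, dry=0.66; AND[a·b] → w = 0.5082
R3 (z=136.0): dim=0.86, dry=0.66; AND[a·b] → w = 0.5676
Weighted average = (0.7700·130.0 + 0.5082·19.5 + 0.5676·136.0) / (0.7700 + 0.5082 + 0.5676)
  = 187.2035 / 1.8458 = 101.42

101.42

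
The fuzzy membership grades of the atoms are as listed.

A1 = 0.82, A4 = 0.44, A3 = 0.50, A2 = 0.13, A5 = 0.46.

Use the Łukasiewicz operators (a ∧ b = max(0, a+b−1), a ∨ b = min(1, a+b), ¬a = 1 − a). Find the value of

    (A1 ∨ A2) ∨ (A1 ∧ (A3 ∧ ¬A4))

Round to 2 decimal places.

A1 ∨ A2 = min(1, a+b) on (0.82, 0.13) = 0.95
¬A4 = 1 − 0.44 = 0.56
A3 ∧ ¬A4 = max(0, a+b−1) on (0.50, 0.56) = 0.06
A1 ∧ (A3 ∧ ¬A4) = max(0, a+b−1) on (0.82, 0.06) = 0.00
(A1 ∨ A2) ∨ (A1 ∧ (A3 ∧ ¬A4)) = min(1, a+b) on (0.95, 0.00) = 0.95

0.95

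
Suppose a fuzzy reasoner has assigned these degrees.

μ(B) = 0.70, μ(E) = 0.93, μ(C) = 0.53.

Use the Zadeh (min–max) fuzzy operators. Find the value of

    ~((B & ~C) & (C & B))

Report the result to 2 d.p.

0.53

~C = 1 − 0.53 = 0.47
B & ~C = min(a, b) on (0.70, 0.47) = 0.47
C & B = min(a, b) on (0.53, 0.70) = 0.53
(B & ~C) & (C & B) = min(a, b) on (0.47, 0.53) = 0.47
~((B & ~C) & (C & B)) = 1 − 0.47 = 0.53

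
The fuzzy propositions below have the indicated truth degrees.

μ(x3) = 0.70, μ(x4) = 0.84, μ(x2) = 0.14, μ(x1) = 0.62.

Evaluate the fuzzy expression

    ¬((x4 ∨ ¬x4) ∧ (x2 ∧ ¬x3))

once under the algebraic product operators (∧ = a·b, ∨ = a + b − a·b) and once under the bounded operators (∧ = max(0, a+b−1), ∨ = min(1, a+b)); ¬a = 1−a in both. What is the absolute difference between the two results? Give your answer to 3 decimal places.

0.036

Under algebraic product:
  ¬x4 = 1 − 0.8400 = 0.1600
  x4 ∨ ¬x4 = a + b − a·b on (0.8400, 0.1600) = 0.8656
  ¬x3 = 1 − 0.7000 = 0.3000
  x2 ∧ ¬x3 = a·b on (0.1400, 0.3000) = 0.0420
  (x4 ∨ ¬x4) ∧ (x2 ∧ ¬x3) = a·b on (0.8656, 0.0420) = 0.0364
  ¬((x4 ∨ ¬x4) ∧ (x2 ∧ ¬x3)) = 1 − 0.0364 = 0.9636
  → value = 0.9636
Under bounded:
  ¬x4 = 1 − 0.84 = 0.16
  x4 ∨ ¬x4 = min(1, a+b) on (0.84, 0.16) = 1.00
  ¬x3 = 1 − 0.70 = 0.30
  x2 ∧ ¬x3 = max(0, a+b−1) on (0.14, 0.30) = 0.00
  (x4 ∨ ¬x4) ∧ (x2 ∧ ¬x3) = max(0, a+b−1) on (1.00, 0.00) = 0.00
  ¬((x4 ∨ ¬x4) ∧ (x2 ∧ ¬x3)) = 1 − 0.00 = 1.00
  → value = 1.0000
|0.9636 − 1.0000| = 0.036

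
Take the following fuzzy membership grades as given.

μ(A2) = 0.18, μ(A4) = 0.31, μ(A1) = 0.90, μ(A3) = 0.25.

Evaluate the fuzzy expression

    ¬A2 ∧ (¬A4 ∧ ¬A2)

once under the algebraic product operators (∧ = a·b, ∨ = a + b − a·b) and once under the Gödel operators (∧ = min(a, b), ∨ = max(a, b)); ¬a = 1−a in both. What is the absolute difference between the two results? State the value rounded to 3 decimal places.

0.226

Under algebraic product:
  ¬A2 = 1 − 0.1800 = 0.8200
  ¬A4 = 1 − 0.3100 = 0.6900
  ¬A2 = 1 − 0.1800 = 0.8200
  ¬A4 ∧ ¬A2 = a·b on (0.6900, 0.8200) = 0.5658
  ¬A2 ∧ (¬A4 ∧ ¬A2) = a·b on (0.8200, 0.5658) = 0.4640
  → value = 0.4640
Under Gödel:
  ¬A2 = 1 − 0.18 = 0.82
  ¬A4 = 1 − 0.31 = 0.69
  ¬A2 = 1 − 0.18 = 0.82
  ¬A4 ∧ ¬A2 = min(a, b) on (0.69, 0.82) = 0.69
  ¬A2 ∧ (¬A4 ∧ ¬A2) = min(a, b) on (0.82, 0.69) = 0.69
  → value = 0.6900
|0.4640 − 0.6900| = 0.226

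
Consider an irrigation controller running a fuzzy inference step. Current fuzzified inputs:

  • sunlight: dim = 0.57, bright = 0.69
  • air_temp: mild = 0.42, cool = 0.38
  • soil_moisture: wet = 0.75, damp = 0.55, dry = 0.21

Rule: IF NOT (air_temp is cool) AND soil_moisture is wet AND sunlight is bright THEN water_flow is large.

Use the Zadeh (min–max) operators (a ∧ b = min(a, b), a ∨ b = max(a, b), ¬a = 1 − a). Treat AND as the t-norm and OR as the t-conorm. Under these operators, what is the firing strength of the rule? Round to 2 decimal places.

0.62

firing strength: ¬cool=1−0.38=0.62, wet=0.75, bright=0.69; AND[min(a, b)] → w = 0.62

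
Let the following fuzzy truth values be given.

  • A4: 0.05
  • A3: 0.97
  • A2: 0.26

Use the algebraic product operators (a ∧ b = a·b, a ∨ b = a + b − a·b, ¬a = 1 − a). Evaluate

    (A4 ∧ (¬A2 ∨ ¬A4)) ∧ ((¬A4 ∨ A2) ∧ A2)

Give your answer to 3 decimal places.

¬A2 = 1 − 0.2600 = 0.7400
¬A4 = 1 − 0.0500 = 0.9500
¬A2 ∨ ¬A4 = a + b − a·b on (0.7400, 0.9500) = 0.9870
A4 ∧ (¬A2 ∨ ¬A4) = a·b on (0.0500, 0.9870) = 0.0494
¬A4 = 1 − 0.0500 = 0.9500
¬A4 ∨ A2 = a + b − a·b on (0.9500, 0.2600) = 0.9630
(¬A4 ∨ A2) ∧ A2 = a·b on (0.9630, 0.2600) = 0.2504
(A4 ∧ (¬A2 ∨ ¬A4)) ∧ ((¬A4 ∨ A2) ∧ A2) = a·b on (0.0494, 0.2504) = 0.0124

0.012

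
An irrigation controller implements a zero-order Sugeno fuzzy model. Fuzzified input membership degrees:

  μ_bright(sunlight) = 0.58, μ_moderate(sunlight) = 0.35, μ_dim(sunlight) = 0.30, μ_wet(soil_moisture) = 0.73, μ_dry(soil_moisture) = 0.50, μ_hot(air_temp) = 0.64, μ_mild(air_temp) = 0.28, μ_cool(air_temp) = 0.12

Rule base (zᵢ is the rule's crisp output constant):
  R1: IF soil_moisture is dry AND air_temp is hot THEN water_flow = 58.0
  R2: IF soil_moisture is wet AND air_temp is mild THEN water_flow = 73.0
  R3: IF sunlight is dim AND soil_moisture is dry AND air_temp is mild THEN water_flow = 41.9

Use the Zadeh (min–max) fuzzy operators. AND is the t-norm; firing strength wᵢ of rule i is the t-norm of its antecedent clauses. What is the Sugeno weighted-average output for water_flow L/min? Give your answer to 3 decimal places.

R1 (z=58.0): dry=0.50, hot=0.64; AND[min(a, b)] → w = 0.50
R2 (z=73.0): wet=0.73, mild=0.28; AND[min(a, b)] → w = 0.28
R3 (z=41.9): dim=0.30, dry=0.50, mild=0.28; AND[min(a, b)] → w = 0.28
Weighted average = (0.50·58.0 + 0.28·73.0 + 0.28·41.9) / (0.50 + 0.28 + 0.28)
  = 61.1720 / 1.0600 = 57.709

57.709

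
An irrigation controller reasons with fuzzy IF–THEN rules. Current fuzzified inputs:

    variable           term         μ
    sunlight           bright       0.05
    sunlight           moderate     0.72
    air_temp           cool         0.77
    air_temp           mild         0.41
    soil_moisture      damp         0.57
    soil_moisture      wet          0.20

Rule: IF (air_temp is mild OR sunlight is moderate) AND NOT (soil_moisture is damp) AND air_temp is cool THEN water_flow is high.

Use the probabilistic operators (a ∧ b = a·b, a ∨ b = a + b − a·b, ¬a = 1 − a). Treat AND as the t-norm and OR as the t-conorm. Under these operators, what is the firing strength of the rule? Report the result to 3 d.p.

0.276

firing strength: (mild=0.41 OR moderate=0.72) = 0.8348; AND[a·b] with ¬damp=1−0.57=0.43, cool=0.77 → w = 0.2764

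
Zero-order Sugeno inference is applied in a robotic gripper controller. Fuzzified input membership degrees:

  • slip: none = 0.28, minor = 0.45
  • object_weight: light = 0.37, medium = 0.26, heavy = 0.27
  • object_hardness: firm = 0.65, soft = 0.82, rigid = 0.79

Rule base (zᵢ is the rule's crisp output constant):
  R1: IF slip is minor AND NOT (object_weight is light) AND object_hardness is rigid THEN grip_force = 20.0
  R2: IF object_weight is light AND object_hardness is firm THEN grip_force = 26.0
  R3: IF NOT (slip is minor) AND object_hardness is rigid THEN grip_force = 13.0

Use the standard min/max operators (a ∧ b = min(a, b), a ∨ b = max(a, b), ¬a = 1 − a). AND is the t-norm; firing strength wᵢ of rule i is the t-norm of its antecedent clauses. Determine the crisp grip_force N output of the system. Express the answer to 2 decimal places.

R1 (z=20.0): minor=0.45, ¬light=1−0.37=0.63, rigid=0.79; AND[min(a, b)] → w = 0.45
R2 (z=26.0): light=0.37, firm=0.65; AND[min(a, b)] → w = 0.37
R3 (z=13.0): ¬minor=1−0.45=0.55, rigid=0.79; AND[min(a, b)] → w = 0.55
Weighted average = (0.45·20.0 + 0.37·26.0 + 0.55·13.0) / (0.45 + 0.37 + 0.55)
  = 25.7700 / 1.3700 = 18.81

18.81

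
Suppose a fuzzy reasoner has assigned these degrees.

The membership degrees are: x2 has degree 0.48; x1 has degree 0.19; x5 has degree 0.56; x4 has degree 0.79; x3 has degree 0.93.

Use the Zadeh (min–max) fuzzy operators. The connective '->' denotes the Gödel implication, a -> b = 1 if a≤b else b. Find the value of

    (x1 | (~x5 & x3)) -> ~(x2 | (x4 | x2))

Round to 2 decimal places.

0.21

~x5 = 1 − 0.56 = 0.44
~x5 & x3 = min(a, b) on (0.44, 0.93) = 0.44
x1 | (~x5 & x3) = max(a, b) on (0.19, 0.44) = 0.44
x4 | x2 = max(a, b) on (0.79, 0.48) = 0.79
x2 | (x4 | x2) = max(a, b) on (0.48, 0.79) = 0.79
~(x2 | (x4 | x2)) = 1 − 0.79 = 0.21
(x1 | (~x5 & x3)) -> ~(x2 | (x4 | x2))  [Gödel: 1 if a≤b else b] with a=0.44, b=0.21 → 0.21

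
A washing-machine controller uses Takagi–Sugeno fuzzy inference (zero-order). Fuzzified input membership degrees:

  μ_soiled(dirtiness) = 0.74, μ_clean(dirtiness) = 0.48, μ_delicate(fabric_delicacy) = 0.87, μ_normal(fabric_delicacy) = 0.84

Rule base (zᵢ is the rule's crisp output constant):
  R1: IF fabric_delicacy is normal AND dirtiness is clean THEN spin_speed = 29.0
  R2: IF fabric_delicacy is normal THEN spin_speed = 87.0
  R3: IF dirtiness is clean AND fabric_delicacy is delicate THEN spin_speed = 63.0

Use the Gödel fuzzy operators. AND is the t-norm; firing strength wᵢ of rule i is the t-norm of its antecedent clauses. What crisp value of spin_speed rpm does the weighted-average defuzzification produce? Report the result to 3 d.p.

65.133

R1 (z=29.0): normal=0.84, clean=0.48; AND[min(a, b)] → w = 0.48
R2 (z=87.0): normal=0.84 → w = 0.84
R3 (z=63.0): clean=0.48, delicate=0.87; AND[min(a, b)] → w = 0.48
Weighted average = (0.48·29.0 + 0.84·87.0 + 0.48·63.0) / (0.48 + 0.84 + 0.48)
  = 117.2400 / 1.8000 = 65.133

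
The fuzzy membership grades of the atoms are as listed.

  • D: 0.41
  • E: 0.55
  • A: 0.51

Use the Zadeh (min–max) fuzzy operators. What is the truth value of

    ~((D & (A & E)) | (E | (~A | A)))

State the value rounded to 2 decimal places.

0.45

A & E = min(a, b) on (0.51, 0.55) = 0.51
D & (A & E) = min(a, b) on (0.41, 0.51) = 0.41
~A = 1 − 0.51 = 0.49
~A | A = max(a, b) on (0.49, 0.51) = 0.51
E | (~A | A) = max(a, b) on (0.55, 0.51) = 0.55
(D & (A & E)) | (E | (~A | A)) = max(a, b) on (0.41, 0.55) = 0.55
~((D & (A & E)) | (E | (~A | A))) = 1 − 0.55 = 0.45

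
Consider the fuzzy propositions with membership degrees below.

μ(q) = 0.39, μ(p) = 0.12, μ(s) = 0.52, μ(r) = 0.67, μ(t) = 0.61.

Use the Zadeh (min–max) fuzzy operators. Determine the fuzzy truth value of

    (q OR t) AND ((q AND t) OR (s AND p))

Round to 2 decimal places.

0.39

q OR t = max(a, b) on (0.39, 0.61) = 0.61
q AND t = min(a, b) on (0.39, 0.61) = 0.39
s AND p = min(a, b) on (0.52, 0.12) = 0.12
(q AND t) OR (s AND p) = max(a, b) on (0.39, 0.12) = 0.39
(q OR t) AND ((q AND t) OR (s AND p)) = min(a, b) on (0.61, 0.39) = 0.39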